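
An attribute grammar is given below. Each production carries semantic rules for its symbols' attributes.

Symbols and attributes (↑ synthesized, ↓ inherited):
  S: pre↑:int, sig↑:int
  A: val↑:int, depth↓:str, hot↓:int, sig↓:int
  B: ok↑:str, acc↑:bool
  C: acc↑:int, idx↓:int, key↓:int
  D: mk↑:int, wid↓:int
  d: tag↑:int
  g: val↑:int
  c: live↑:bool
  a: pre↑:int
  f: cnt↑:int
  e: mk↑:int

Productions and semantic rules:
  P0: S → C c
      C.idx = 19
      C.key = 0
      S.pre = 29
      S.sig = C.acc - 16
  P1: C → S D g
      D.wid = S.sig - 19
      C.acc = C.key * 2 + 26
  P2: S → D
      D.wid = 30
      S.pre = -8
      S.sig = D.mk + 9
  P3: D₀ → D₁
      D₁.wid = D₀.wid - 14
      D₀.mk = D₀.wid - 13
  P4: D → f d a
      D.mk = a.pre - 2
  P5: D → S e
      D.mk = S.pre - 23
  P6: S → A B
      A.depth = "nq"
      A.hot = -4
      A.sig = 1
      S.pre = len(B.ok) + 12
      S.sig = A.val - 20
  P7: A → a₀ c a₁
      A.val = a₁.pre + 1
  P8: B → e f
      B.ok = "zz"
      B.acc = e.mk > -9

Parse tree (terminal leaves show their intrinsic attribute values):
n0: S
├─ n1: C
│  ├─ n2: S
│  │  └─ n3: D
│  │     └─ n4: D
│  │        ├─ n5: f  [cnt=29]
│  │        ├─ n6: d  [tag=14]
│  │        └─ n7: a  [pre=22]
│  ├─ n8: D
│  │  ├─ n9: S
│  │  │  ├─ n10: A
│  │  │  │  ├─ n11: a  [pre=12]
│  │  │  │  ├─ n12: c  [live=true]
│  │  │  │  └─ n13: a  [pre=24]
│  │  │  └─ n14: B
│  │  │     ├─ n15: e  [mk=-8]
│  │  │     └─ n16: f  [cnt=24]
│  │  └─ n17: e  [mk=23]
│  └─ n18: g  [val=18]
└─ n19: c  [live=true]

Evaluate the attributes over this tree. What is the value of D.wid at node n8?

1. n1.idx = 19  [19]
2. n1.key = 0  [0]
3. n3.wid = 30  [30]
4. n4.wid = 16  [D₀.wid - 14]
5. n5.cnt = 29  [terminal]
6. n6.tag = 14  [terminal]
7. n7.pre = 22  [terminal]
8. n4.mk = 20  [a.pre - 2]
9. n3.mk = 17  [D₀.wid - 13]
10. n2.pre = -8  [-8]
11. n2.sig = 26  [D.mk + 9]
12. n8.wid = 7  [S.sig - 19]
13. n10.depth = "nq"  ["nq"]
14. n10.hot = -4  [-4]
15. n10.sig = 1  [1]
16. n11.pre = 12  [terminal]
17. n12.live = true  [terminal]
18. n13.pre = 24  [terminal]
19. n10.val = 25  [a₁.pre + 1]
20. n15.mk = -8  [terminal]
21. n16.cnt = 24  [terminal]
22. n14.ok = "zz"  ["zz"]
23. n14.acc = true  [e.mk > -9]
24. n9.pre = 14  [len(B.ok) + 12]
25. n9.sig = 5  [A.val - 20]
26. n17.mk = 23  [terminal]
27. n8.mk = -9  [S.pre - 23]
28. n18.val = 18  [terminal]
29. n1.acc = 26  [C.key * 2 + 26]
30. n19.live = true  [terminal]
31. n0.pre = 29  [29]
32. n0.sig = 10  [C.acc - 16]

7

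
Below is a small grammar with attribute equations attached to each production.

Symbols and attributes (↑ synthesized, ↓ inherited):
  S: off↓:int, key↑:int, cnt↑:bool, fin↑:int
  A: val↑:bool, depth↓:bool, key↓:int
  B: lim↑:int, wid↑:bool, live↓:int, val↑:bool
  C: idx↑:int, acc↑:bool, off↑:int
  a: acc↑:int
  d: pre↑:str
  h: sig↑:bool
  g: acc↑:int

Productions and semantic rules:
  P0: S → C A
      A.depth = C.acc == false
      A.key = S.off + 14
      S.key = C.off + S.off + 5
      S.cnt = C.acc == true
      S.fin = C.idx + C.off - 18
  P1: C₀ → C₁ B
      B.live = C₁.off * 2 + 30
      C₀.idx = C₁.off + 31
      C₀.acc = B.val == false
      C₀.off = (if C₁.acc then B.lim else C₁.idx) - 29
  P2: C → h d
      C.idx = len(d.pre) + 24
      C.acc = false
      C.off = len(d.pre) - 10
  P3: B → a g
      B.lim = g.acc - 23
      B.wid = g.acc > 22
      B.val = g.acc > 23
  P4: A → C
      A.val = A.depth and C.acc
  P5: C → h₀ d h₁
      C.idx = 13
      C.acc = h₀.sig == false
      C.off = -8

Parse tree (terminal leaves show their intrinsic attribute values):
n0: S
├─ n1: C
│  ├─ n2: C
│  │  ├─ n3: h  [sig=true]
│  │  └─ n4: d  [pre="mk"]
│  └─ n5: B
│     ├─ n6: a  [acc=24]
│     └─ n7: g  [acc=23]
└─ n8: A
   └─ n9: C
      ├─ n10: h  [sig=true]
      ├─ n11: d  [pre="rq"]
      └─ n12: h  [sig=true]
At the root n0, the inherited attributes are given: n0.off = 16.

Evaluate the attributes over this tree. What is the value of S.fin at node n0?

2

1. n0.off = 16  [given at root]
2. n3.sig = true  [terminal]
3. n4.pre = "mk"  [terminal]
4. n2.idx = 26  [len(d.pre) + 24]
5. n2.acc = false  [false]
6. n2.off = -8  [len(d.pre) - 10]
7. n5.live = 14  [C₁.off * 2 + 30]
8. n6.acc = 24  [terminal]
9. n7.acc = 23  [terminal]
10. n5.lim = 0  [g.acc - 23]
11. n5.wid = true  [g.acc > 22]
12. n5.val = false  [g.acc > 23]
13. n1.idx = 23  [C₁.off + 31]
14. n1.acc = true  [B.val == false]
15. n1.off = -3  [(if C₁.acc then B.lim else C₁.idx) - 29]
16. n8.depth = false  [C.acc == false]
17. n8.key = 30  [S.off + 14]
18. n10.sig = true  [terminal]
19. n11.pre = "rq"  [terminal]
20. n12.sig = true  [terminal]
21. n9.idx = 13  [13]
22. n9.acc = false  [h₀.sig == false]
23. n9.off = -8  [-8]
24. n8.val = false  [A.depth and C.acc]
25. n0.key = 18  [C.off + S.off + 5]
26. n0.cnt = true  [C.acc == true]
27. n0.fin = 2  [C.idx + C.off - 18]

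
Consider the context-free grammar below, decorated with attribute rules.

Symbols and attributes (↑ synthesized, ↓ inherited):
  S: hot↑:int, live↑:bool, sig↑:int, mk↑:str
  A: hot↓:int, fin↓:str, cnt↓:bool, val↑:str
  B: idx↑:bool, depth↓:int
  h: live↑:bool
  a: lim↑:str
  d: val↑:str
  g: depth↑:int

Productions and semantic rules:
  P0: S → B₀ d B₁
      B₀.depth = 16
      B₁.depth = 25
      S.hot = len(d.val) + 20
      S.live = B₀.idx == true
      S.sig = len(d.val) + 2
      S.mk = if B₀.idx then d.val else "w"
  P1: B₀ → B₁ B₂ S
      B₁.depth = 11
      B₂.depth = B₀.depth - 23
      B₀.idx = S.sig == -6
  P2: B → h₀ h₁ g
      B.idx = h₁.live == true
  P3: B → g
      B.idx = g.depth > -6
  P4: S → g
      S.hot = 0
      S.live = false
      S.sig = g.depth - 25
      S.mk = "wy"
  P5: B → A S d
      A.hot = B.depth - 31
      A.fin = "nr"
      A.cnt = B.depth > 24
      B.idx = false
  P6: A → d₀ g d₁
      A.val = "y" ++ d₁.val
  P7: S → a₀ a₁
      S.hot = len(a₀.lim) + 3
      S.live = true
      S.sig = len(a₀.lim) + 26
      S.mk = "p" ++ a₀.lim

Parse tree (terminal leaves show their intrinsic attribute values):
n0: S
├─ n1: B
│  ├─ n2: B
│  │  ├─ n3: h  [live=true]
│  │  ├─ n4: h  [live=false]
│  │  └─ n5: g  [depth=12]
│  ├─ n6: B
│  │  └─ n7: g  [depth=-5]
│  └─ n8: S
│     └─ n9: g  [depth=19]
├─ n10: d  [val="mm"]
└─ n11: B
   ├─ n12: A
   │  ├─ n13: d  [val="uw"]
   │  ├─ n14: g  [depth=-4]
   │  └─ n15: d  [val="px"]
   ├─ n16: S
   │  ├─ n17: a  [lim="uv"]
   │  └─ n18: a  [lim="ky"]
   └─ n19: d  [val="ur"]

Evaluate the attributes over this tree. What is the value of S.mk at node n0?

"mm"

1. n1.depth = 16  [16]
2. n2.depth = 11  [11]
3. n3.live = true  [terminal]
4. n4.live = false  [terminal]
5. n5.depth = 12  [terminal]
6. n2.idx = false  [h₁.live == true]
7. n6.depth = -7  [B₀.depth - 23]
8. n7.depth = -5  [terminal]
9. n6.idx = true  [g.depth > -6]
10. n9.depth = 19  [terminal]
11. n8.hot = 0  [0]
12. n8.live = false  [false]
13. n8.sig = -6  [g.depth - 25]
14. n8.mk = "wy"  ["wy"]
15. n1.idx = true  [S.sig == -6]
16. n10.val = "mm"  [terminal]
17. n11.depth = 25  [25]
18. n12.hot = -6  [B.depth - 31]
19. n12.fin = "nr"  ["nr"]
20. n12.cnt = true  [B.depth > 24]
21. n13.val = "uw"  [terminal]
22. n14.depth = -4  [terminal]
23. n15.val = "px"  [terminal]
24. n12.val = "ypx"  ["y" ++ d₁.val]
25. n17.lim = "uv"  [terminal]
26. n18.lim = "ky"  [terminal]
27. n16.hot = 5  [len(a₀.lim) + 3]
28. n16.live = true  [true]
29. n16.sig = 28  [len(a₀.lim) + 26]
30. n16.mk = "puv"  ["p" ++ a₀.lim]
31. n19.val = "ur"  [terminal]
32. n11.idx = false  [false]
33. n0.hot = 22  [len(d.val) + 20]
34. n0.live = true  [B₀.idx == true]
35. n0.sig = 4  [len(d.val) + 2]
36. n0.mk = "mm"  [if B₀.idx then d.val else "w"]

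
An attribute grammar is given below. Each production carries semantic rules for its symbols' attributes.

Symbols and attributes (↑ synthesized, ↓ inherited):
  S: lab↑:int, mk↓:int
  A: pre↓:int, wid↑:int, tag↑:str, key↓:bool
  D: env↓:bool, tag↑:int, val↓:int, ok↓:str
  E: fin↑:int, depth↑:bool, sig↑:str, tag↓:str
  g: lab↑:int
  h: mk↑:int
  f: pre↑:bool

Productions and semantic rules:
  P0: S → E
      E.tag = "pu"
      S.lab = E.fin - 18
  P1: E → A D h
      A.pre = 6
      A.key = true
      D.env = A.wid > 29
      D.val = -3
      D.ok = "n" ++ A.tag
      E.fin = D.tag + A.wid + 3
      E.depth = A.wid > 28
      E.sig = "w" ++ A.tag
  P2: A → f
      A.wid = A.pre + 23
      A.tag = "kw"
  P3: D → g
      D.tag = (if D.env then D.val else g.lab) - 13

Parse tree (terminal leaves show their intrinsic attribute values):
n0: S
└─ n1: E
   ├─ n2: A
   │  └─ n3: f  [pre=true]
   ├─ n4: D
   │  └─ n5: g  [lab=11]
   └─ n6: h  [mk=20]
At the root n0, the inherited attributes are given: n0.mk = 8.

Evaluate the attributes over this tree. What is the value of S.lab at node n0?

1. n0.mk = 8  [given at root]
2. n1.tag = "pu"  ["pu"]
3. n2.pre = 6  [6]
4. n2.key = true  [true]
5. n3.pre = true  [terminal]
6. n2.wid = 29  [A.pre + 23]
7. n2.tag = "kw"  ["kw"]
8. n4.env = false  [A.wid > 29]
9. n4.val = -3  [-3]
10. n4.ok = "nkw"  ["n" ++ A.tag]
11. n5.lab = 11  [terminal]
12. n4.tag = -2  [(if D.env then D.val else g.lab) - 13]
13. n6.mk = 20  [terminal]
14. n1.fin = 30  [D.tag + A.wid + 3]
15. n1.depth = true  [A.wid > 28]
16. n1.sig = "wkw"  ["w" ++ A.tag]
17. n0.lab = 12  [E.fin - 18]

12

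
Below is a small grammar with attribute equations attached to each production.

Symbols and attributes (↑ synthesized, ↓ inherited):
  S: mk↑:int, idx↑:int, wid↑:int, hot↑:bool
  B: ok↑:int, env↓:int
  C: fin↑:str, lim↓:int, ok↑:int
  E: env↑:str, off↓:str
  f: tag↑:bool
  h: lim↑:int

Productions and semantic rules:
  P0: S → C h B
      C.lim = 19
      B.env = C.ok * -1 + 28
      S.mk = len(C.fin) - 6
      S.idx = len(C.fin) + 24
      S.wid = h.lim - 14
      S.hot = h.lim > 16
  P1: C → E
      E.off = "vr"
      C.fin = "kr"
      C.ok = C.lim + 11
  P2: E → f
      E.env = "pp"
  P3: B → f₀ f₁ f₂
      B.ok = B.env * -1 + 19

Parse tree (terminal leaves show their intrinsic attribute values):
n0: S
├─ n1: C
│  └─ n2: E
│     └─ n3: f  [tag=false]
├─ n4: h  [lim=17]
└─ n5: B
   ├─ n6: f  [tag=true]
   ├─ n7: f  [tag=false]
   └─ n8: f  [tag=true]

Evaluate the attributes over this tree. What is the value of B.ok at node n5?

1. n1.lim = 19  [19]
2. n2.off = "vr"  ["vr"]
3. n3.tag = false  [terminal]
4. n2.env = "pp"  ["pp"]
5. n1.fin = "kr"  ["kr"]
6. n1.ok = 30  [C.lim + 11]
7. n4.lim = 17  [terminal]
8. n5.env = -2  [C.ok * -1 + 28]
9. n6.tag = true  [terminal]
10. n7.tag = false  [terminal]
11. n8.tag = true  [terminal]
12. n5.ok = 21  [B.env * -1 + 19]
13. n0.mk = -4  [len(C.fin) - 6]
14. n0.idx = 26  [len(C.fin) + 24]
15. n0.wid = 3  [h.lim - 14]
16. n0.hot = true  [h.lim > 16]

21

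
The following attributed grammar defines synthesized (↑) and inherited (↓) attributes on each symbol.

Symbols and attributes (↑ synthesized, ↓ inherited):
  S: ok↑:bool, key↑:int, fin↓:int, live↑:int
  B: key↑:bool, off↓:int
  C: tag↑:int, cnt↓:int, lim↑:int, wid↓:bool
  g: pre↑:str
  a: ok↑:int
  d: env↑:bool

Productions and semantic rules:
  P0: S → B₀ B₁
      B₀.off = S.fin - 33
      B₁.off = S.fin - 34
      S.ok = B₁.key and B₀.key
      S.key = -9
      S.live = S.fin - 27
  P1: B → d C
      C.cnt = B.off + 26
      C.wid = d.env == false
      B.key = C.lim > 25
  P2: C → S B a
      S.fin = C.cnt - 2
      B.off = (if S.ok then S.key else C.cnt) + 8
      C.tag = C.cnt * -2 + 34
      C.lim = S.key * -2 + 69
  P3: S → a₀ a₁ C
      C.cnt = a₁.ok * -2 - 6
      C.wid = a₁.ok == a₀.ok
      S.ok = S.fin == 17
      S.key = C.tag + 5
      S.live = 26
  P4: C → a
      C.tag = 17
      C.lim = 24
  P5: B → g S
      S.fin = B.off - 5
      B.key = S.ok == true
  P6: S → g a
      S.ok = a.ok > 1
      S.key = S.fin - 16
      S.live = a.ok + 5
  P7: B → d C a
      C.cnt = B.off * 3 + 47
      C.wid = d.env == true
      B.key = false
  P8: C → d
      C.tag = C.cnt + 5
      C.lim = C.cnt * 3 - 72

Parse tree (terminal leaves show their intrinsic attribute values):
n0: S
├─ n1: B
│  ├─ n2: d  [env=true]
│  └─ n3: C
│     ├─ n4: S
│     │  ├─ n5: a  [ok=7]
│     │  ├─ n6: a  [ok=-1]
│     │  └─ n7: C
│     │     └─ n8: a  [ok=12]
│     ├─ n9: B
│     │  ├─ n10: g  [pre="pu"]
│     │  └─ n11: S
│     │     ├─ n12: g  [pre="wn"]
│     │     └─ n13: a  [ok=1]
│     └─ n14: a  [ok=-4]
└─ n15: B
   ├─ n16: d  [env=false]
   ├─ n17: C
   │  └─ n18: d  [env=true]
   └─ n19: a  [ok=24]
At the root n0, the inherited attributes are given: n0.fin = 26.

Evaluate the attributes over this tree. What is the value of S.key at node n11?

9

1. n0.fin = 26  [given at root]
2. n1.off = -7  [S.fin - 33]
3. n2.env = true  [terminal]
4. n3.cnt = 19  [B.off + 26]
5. n3.wid = false  [d.env == false]
6. n4.fin = 17  [C.cnt - 2]
7. n5.ok = 7  [terminal]
8. n6.ok = -1  [terminal]
9. n7.cnt = -4  [a₁.ok * -2 - 6]
10. n7.wid = false  [a₁.ok == a₀.ok]
11. n8.ok = 12  [terminal]
12. n7.tag = 17  [17]
13. n7.lim = 24  [24]
14. n4.ok = true  [S.fin == 17]
15. n4.key = 22  [C.tag + 5]
16. n4.live = 26  [26]
17. n9.off = 30  [(if S.ok then S.key else C.cnt) + 8]
18. n10.pre = "pu"  [terminal]
19. n11.fin = 25  [B.off - 5]
20. n12.pre = "wn"  [terminal]
21. n13.ok = 1  [terminal]
22. n11.ok = false  [a.ok > 1]
23. n11.key = 9  [S.fin - 16]
24. n11.live = 6  [a.ok + 5]
25. n9.key = false  [S.ok == true]
26. n14.ok = -4  [terminal]
27. n3.tag = -4  [C.cnt * -2 + 34]
28. n3.lim = 25  [S.key * -2 + 69]
29. n1.key = false  [C.lim > 25]
30. n15.off = -8  [S.fin - 34]
31. n16.env = false  [terminal]
32. n17.cnt = 23  [B.off * 3 + 47]
33. n17.wid = false  [d.env == true]
34. n18.env = true  [terminal]
35. n17.tag = 28  [C.cnt + 5]
36. n17.lim = -3  [C.cnt * 3 - 72]
37. n19.ok = 24  [terminal]
38. n15.key = false  [false]
39. n0.ok = false  [B₁.key and B₀.key]
40. n0.key = -9  [-9]
41. n0.live = -1  [S.fin - 27]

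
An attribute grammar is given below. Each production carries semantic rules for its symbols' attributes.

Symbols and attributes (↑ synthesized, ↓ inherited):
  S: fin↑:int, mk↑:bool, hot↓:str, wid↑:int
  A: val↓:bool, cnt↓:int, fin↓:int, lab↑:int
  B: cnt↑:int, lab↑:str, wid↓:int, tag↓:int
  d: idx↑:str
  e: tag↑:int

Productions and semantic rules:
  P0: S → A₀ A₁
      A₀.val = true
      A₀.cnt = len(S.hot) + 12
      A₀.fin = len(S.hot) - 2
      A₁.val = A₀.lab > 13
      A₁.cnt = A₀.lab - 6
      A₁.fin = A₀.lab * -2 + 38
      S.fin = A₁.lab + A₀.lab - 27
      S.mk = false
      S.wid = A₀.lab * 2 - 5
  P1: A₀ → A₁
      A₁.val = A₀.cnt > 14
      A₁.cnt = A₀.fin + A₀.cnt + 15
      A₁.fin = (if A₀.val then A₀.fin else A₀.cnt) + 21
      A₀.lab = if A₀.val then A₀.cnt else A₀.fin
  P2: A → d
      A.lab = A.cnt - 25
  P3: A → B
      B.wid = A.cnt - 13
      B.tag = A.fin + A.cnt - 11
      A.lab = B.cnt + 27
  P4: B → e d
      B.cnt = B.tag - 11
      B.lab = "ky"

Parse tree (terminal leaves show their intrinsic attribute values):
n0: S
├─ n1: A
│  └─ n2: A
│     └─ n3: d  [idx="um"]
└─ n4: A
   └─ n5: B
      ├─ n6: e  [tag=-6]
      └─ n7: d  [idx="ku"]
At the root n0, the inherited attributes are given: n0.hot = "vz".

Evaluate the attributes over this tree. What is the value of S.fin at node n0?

10

1. n0.hot = "vz"  [given at root]
2. n1.val = true  [true]
3. n1.cnt = 14  [len(S.hot) + 12]
4. n1.fin = 0  [len(S.hot) - 2]
5. n2.val = false  [A₀.cnt > 14]
6. n2.cnt = 29  [A₀.fin + A₀.cnt + 15]
7. n2.fin = 21  [(if A₀.val then A₀.fin else A₀.cnt) + 21]
8. n3.idx = "um"  [terminal]
9. n2.lab = 4  [A.cnt - 25]
10. n1.lab = 14  [if A₀.val then A₀.cnt else A₀.fin]
11. n4.val = true  [A₀.lab > 13]
12. n4.cnt = 8  [A₀.lab - 6]
13. n4.fin = 10  [A₀.lab * -2 + 38]
14. n5.wid = -5  [A.cnt - 13]
15. n5.tag = 7  [A.fin + A.cnt - 11]
16. n6.tag = -6  [terminal]
17. n7.idx = "ku"  [terminal]
18. n5.cnt = -4  [B.tag - 11]
19. n5.lab = "ky"  ["ky"]
20. n4.lab = 23  [B.cnt + 27]
21. n0.fin = 10  [A₁.lab + A₀.lab - 27]
22. n0.mk = false  [false]
23. n0.wid = 23  [A₀.lab * 2 - 5]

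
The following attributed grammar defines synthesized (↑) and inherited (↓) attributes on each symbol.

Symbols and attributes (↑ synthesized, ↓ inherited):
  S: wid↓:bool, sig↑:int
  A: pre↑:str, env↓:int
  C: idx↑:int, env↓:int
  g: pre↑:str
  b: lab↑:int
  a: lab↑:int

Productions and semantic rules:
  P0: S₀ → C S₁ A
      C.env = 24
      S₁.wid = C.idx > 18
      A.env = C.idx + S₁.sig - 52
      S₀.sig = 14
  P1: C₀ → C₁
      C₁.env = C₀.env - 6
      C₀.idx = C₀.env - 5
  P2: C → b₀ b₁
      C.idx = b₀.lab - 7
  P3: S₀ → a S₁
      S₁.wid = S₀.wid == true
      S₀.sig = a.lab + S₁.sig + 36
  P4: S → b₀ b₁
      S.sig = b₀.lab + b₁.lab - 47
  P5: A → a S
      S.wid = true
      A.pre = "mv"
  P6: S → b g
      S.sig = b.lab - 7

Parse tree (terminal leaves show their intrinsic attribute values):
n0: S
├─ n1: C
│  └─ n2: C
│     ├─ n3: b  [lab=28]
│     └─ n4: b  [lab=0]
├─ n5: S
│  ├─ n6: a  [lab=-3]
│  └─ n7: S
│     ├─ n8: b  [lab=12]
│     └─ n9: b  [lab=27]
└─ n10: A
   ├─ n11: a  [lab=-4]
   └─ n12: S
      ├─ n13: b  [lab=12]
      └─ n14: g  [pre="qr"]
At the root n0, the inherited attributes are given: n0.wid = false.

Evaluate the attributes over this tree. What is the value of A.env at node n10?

-8

1. n0.wid = false  [given at root]
2. n1.env = 24  [24]
3. n2.env = 18  [C₀.env - 6]
4. n3.lab = 28  [terminal]
5. n4.lab = 0  [terminal]
6. n2.idx = 21  [b₀.lab - 7]
7. n1.idx = 19  [C₀.env - 5]
8. n5.wid = true  [C.idx > 18]
9. n6.lab = -3  [terminal]
10. n7.wid = true  [S₀.wid == true]
11. n8.lab = 12  [terminal]
12. n9.lab = 27  [terminal]
13. n7.sig = -8  [b₀.lab + b₁.lab - 47]
14. n5.sig = 25  [a.lab + S₁.sig + 36]
15. n10.env = -8  [C.idx + S₁.sig - 52]
16. n11.lab = -4  [terminal]
17. n12.wid = true  [true]
18. n13.lab = 12  [terminal]
19. n14.pre = "qr"  [terminal]
20. n12.sig = 5  [b.lab - 7]
21. n10.pre = "mv"  ["mv"]
22. n0.sig = 14  [14]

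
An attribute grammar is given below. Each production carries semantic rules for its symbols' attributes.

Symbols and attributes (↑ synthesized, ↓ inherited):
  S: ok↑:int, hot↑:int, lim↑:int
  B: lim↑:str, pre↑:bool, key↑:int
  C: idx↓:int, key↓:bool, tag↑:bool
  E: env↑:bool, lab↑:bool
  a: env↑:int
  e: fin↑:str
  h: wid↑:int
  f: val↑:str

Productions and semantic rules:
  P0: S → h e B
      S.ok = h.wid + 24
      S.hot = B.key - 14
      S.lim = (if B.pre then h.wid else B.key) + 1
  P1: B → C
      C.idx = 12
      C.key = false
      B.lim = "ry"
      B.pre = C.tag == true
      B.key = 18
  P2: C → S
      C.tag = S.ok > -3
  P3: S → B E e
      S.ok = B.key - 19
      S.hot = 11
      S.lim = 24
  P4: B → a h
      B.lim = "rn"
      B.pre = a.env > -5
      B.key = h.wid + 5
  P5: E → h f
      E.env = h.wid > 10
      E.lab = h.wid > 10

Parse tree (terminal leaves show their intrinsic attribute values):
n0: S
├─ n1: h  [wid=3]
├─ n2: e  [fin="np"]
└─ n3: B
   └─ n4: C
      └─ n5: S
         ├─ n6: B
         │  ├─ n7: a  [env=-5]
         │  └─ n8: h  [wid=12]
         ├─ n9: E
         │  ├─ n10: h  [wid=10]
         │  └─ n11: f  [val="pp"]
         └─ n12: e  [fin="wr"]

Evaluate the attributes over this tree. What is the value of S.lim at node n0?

1. n1.wid = 3  [terminal]
2. n2.fin = "np"  [terminal]
3. n4.idx = 12  [12]
4. n4.key = false  [false]
5. n7.env = -5  [terminal]
6. n8.wid = 12  [terminal]
7. n6.lim = "rn"  ["rn"]
8. n6.pre = false  [a.env > -5]
9. n6.key = 17  [h.wid + 5]
10. n10.wid = 10  [terminal]
11. n11.val = "pp"  [terminal]
12. n9.env = false  [h.wid > 10]
13. n9.lab = false  [h.wid > 10]
14. n12.fin = "wr"  [terminal]
15. n5.ok = -2  [B.key - 19]
16. n5.hot = 11  [11]
17. n5.lim = 24  [24]
18. n4.tag = true  [S.ok > -3]
19. n3.lim = "ry"  ["ry"]
20. n3.pre = true  [C.tag == true]
21. n3.key = 18  [18]
22. n0.ok = 27  [h.wid + 24]
23. n0.hot = 4  [B.key - 14]
24. n0.lim = 4  [(if B.pre then h.wid else B.key) + 1]

4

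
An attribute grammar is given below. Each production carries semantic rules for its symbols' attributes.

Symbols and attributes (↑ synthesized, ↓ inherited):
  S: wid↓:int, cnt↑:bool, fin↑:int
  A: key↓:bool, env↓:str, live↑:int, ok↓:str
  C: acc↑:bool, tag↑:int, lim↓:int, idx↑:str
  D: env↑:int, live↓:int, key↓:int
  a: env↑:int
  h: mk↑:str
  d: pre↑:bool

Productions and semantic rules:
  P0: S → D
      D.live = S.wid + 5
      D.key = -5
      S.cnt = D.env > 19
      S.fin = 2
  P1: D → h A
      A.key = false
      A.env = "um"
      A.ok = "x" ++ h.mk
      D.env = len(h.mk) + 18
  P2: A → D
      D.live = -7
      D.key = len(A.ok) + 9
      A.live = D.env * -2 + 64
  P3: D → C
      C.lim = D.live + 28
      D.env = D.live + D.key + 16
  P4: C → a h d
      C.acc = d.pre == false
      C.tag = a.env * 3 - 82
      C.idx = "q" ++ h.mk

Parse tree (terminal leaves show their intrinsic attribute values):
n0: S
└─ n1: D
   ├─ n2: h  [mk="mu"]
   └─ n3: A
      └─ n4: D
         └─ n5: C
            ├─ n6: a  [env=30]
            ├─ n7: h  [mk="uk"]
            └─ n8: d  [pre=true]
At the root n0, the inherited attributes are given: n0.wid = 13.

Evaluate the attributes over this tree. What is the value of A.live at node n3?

22

1. n0.wid = 13  [given at root]
2. n1.live = 18  [S.wid + 5]
3. n1.key = -5  [-5]
4. n2.mk = "mu"  [terminal]
5. n3.key = false  [false]
6. n3.env = "um"  ["um"]
7. n3.ok = "xmu"  ["x" ++ h.mk]
8. n4.live = -7  [-7]
9. n4.key = 12  [len(A.ok) + 9]
10. n5.lim = 21  [D.live + 28]
11. n6.env = 30  [terminal]
12. n7.mk = "uk"  [terminal]
13. n8.pre = true  [terminal]
14. n5.acc = false  [d.pre == false]
15. n5.tag = 8  [a.env * 3 - 82]
16. n5.idx = "quk"  ["q" ++ h.mk]
17. n4.env = 21  [D.live + D.key + 16]
18. n3.live = 22  [D.env * -2 + 64]
19. n1.env = 20  [len(h.mk) + 18]
20. n0.cnt = true  [D.env > 19]
21. n0.fin = 2  [2]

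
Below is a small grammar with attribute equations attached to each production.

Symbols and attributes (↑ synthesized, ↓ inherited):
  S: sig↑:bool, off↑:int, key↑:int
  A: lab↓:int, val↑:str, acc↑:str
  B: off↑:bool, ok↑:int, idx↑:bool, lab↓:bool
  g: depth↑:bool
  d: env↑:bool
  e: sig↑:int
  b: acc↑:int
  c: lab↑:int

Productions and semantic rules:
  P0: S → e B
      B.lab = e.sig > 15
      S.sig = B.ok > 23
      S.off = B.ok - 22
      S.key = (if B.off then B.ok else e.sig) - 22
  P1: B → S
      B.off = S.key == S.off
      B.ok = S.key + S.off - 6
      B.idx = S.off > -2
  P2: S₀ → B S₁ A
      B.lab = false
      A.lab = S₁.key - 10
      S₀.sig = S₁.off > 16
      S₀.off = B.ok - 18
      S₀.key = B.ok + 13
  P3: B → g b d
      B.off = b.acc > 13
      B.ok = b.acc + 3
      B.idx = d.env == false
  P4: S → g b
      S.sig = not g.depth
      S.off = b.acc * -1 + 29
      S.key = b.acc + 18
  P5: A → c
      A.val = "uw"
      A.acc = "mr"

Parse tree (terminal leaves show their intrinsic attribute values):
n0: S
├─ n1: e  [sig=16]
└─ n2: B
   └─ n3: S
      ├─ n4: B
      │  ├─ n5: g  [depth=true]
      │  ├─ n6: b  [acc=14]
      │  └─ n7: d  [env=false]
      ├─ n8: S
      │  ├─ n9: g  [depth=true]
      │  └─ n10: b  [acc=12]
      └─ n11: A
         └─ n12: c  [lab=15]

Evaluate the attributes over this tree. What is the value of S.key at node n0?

-6

1. n1.sig = 16  [terminal]
2. n2.lab = true  [e.sig > 15]
3. n4.lab = false  [false]
4. n5.depth = true  [terminal]
5. n6.acc = 14  [terminal]
6. n7.env = false  [terminal]
7. n4.off = true  [b.acc > 13]
8. n4.ok = 17  [b.acc + 3]
9. n4.idx = true  [d.env == false]
10. n9.depth = true  [terminal]
11. n10.acc = 12  [terminal]
12. n8.sig = false  [not g.depth]
13. n8.off = 17  [b.acc * -1 + 29]
14. n8.key = 30  [b.acc + 18]
15. n11.lab = 20  [S₁.key - 10]
16. n12.lab = 15  [terminal]
17. n11.val = "uw"  ["uw"]
18. n11.acc = "mr"  ["mr"]
19. n3.sig = true  [S₁.off > 16]
20. n3.off = -1  [B.ok - 18]
21. n3.key = 30  [B.ok + 13]
22. n2.off = false  [S.key == S.off]
23. n2.ok = 23  [S.key + S.off - 6]
24. n2.idx = true  [S.off > -2]
25. n0.sig = false  [B.ok > 23]
26. n0.off = 1  [B.ok - 22]
27. n0.key = -6  [(if B.off then B.ok else e.sig) - 22]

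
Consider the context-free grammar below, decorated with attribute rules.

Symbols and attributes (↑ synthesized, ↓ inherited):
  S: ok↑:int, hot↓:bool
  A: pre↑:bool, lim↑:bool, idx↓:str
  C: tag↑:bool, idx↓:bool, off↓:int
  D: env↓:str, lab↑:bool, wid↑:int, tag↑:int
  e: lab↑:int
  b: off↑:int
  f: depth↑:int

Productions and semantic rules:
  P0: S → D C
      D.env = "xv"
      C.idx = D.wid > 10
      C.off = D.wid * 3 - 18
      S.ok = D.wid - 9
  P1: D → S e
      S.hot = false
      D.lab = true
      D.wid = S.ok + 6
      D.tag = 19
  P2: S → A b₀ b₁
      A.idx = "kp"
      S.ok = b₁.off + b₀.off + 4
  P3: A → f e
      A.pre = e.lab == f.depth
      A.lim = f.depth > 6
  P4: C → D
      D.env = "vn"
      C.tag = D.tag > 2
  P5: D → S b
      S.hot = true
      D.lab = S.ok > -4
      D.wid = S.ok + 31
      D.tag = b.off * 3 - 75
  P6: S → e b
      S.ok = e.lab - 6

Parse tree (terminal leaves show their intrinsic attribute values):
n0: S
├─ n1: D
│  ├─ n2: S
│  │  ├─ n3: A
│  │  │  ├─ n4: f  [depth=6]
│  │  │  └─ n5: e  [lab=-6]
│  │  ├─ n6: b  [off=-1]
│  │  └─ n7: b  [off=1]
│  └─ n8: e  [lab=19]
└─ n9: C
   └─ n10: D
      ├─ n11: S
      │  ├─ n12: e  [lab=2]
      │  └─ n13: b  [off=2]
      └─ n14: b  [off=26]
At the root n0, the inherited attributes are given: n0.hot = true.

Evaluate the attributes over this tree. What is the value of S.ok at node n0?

1

1. n0.hot = true  [given at root]
2. n1.env = "xv"  ["xv"]
3. n2.hot = false  [false]
4. n3.idx = "kp"  ["kp"]
5. n4.depth = 6  [terminal]
6. n5.lab = -6  [terminal]
7. n3.pre = false  [e.lab == f.depth]
8. n3.lim = false  [f.depth > 6]
9. n6.off = -1  [terminal]
10. n7.off = 1  [terminal]
11. n2.ok = 4  [b₁.off + b₀.off + 4]
12. n8.lab = 19  [terminal]
13. n1.lab = true  [true]
14. n1.wid = 10  [S.ok + 6]
15. n1.tag = 19  [19]
16. n9.idx = false  [D.wid > 10]
17. n9.off = 12  [D.wid * 3 - 18]
18. n10.env = "vn"  ["vn"]
19. n11.hot = true  [true]
20. n12.lab = 2  [terminal]
21. n13.off = 2  [terminal]
22. n11.ok = -4  [e.lab - 6]
23. n14.off = 26  [terminal]
24. n10.lab = false  [S.ok > -4]
25. n10.wid = 27  [S.ok + 31]
26. n10.tag = 3  [b.off * 3 - 75]
27. n9.tag = true  [D.tag > 2]
28. n0.ok = 1  [D.wid - 9]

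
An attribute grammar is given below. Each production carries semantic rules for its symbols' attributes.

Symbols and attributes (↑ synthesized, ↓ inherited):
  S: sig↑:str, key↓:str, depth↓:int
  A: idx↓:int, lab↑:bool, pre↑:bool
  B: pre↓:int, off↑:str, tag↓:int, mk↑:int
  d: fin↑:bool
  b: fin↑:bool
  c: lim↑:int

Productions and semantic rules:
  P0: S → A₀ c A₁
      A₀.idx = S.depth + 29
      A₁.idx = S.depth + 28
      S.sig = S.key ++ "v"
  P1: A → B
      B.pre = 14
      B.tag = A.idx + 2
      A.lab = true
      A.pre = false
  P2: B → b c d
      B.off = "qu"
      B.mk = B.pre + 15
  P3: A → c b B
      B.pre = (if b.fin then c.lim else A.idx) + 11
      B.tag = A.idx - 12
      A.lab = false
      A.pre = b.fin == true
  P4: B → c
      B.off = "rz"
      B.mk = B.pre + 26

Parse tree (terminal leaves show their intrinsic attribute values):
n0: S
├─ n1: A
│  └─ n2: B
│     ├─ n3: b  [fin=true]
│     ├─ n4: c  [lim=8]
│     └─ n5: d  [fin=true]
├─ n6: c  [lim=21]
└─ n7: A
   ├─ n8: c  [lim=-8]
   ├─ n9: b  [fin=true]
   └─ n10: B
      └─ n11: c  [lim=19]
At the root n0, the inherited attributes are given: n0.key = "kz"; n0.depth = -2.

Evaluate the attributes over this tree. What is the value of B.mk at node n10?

1. n0.key = "kz"  [given at root]
2. n0.depth = -2  [given at root]
3. n1.idx = 27  [S.depth + 29]
4. n2.pre = 14  [14]
5. n2.tag = 29  [A.idx + 2]
6. n3.fin = true  [terminal]
7. n4.lim = 8  [terminal]
8. n5.fin = true  [terminal]
9. n2.off = "qu"  ["qu"]
10. n2.mk = 29  [B.pre + 15]
11. n1.lab = true  [true]
12. n1.pre = false  [false]
13. n6.lim = 21  [terminal]
14. n7.idx = 26  [S.depth + 28]
15. n8.lim = -8  [terminal]
16. n9.fin = true  [terminal]
17. n10.pre = 3  [(if b.fin then c.lim else A.idx) + 11]
18. n10.tag = 14  [A.idx - 12]
19. n11.lim = 19  [terminal]
20. n10.off = "rz"  ["rz"]
21. n10.mk = 29  [B.pre + 26]
22. n7.lab = false  [false]
23. n7.pre = true  [b.fin == true]
24. n0.sig = "kzv"  [S.key ++ "v"]

29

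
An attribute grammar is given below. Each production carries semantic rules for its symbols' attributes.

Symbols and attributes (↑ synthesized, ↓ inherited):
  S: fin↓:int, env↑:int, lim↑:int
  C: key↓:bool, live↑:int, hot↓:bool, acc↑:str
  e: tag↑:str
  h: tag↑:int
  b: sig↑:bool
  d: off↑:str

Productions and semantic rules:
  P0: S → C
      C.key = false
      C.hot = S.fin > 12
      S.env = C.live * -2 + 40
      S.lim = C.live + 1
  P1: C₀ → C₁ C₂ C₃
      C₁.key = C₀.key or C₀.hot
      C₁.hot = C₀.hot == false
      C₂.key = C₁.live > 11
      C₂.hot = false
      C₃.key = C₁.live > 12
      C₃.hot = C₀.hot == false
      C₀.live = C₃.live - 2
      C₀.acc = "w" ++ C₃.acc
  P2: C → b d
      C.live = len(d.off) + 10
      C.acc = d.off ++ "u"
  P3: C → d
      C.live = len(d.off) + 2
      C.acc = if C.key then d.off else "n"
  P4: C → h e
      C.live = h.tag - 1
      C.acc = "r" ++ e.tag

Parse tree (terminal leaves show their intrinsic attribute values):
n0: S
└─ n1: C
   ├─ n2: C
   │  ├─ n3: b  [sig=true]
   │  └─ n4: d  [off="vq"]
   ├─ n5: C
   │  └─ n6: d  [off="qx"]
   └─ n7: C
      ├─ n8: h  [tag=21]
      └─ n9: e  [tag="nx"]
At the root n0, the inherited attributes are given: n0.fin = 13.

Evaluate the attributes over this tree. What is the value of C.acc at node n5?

"qx"

1. n0.fin = 13  [given at root]
2. n1.key = false  [false]
3. n1.hot = true  [S.fin > 12]
4. n2.key = true  [C₀.key or C₀.hot]
5. n2.hot = false  [C₀.hot == false]
6. n3.sig = true  [terminal]
7. n4.off = "vq"  [terminal]
8. n2.live = 12  [len(d.off) + 10]
9. n2.acc = "vqu"  [d.off ++ "u"]
10. n5.key = true  [C₁.live > 11]
11. n5.hot = false  [false]
12. n6.off = "qx"  [terminal]
13. n5.live = 4  [len(d.off) + 2]
14. n5.acc = "qx"  [if C.key then d.off else "n"]
15. n7.key = false  [C₁.live > 12]
16. n7.hot = false  [C₀.hot == false]
17. n8.tag = 21  [terminal]
18. n9.tag = "nx"  [terminal]
19. n7.live = 20  [h.tag - 1]
20. n7.acc = "rnx"  ["r" ++ e.tag]
21. n1.live = 18  [C₃.live - 2]
22. n1.acc = "wrnx"  ["w" ++ C₃.acc]
23. n0.env = 4  [C.live * -2 + 40]
24. n0.lim = 19  [C.live + 1]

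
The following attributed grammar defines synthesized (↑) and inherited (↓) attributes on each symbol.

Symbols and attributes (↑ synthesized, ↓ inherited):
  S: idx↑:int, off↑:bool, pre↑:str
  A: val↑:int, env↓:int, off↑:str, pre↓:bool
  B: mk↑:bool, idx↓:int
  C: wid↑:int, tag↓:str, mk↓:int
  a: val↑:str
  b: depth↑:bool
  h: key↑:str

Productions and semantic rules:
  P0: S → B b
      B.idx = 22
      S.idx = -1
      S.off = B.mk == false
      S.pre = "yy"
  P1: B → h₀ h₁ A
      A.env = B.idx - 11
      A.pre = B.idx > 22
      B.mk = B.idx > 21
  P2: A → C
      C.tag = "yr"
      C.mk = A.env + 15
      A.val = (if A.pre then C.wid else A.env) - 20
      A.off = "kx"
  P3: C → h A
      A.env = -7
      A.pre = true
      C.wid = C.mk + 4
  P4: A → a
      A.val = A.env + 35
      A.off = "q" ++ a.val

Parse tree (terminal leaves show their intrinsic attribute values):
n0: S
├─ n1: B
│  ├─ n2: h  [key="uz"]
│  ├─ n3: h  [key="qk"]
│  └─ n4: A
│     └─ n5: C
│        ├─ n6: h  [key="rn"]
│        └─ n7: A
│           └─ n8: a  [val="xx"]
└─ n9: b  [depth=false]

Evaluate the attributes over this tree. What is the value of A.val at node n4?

-9

1. n1.idx = 22  [22]
2. n2.key = "uz"  [terminal]
3. n3.key = "qk"  [terminal]
4. n4.env = 11  [B.idx - 11]
5. n4.pre = false  [B.idx > 22]
6. n5.tag = "yr"  ["yr"]
7. n5.mk = 26  [A.env + 15]
8. n6.key = "rn"  [terminal]
9. n7.env = -7  [-7]
10. n7.pre = true  [true]
11. n8.val = "xx"  [terminal]
12. n7.val = 28  [A.env + 35]
13. n7.off = "qxx"  ["q" ++ a.val]
14. n5.wid = 30  [C.mk + 4]
15. n4.val = -9  [(if A.pre then C.wid else A.env) - 20]
16. n4.off = "kx"  ["kx"]
17. n1.mk = true  [B.idx > 21]
18. n9.depth = false  [terminal]
19. n0.idx = -1  [-1]
20. n0.off = false  [B.mk == false]
21. n0.pre = "yy"  ["yy"]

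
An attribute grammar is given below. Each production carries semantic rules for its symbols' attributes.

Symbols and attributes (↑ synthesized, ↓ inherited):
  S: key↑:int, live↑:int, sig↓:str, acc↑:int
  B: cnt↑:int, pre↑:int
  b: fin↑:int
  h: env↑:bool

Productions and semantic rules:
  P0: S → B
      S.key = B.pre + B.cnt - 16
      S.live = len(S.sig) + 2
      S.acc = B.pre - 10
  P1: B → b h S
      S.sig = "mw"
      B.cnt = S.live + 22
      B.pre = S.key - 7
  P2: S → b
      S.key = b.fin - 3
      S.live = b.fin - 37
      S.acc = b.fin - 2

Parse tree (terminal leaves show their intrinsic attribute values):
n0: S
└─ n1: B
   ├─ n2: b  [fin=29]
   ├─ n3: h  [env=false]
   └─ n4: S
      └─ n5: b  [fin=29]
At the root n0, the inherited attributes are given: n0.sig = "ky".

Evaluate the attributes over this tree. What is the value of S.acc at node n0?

1. n0.sig = "ky"  [given at root]
2. n2.fin = 29  [terminal]
3. n3.env = false  [terminal]
4. n4.sig = "mw"  ["mw"]
5. n5.fin = 29  [terminal]
6. n4.key = 26  [b.fin - 3]
7. n4.live = -8  [b.fin - 37]
8. n4.acc = 27  [b.fin - 2]
9. n1.cnt = 14  [S.live + 22]
10. n1.pre = 19  [S.key - 7]
11. n0.key = 17  [B.pre + B.cnt - 16]
12. n0.live = 4  [len(S.sig) + 2]
13. n0.acc = 9  [B.pre - 10]

9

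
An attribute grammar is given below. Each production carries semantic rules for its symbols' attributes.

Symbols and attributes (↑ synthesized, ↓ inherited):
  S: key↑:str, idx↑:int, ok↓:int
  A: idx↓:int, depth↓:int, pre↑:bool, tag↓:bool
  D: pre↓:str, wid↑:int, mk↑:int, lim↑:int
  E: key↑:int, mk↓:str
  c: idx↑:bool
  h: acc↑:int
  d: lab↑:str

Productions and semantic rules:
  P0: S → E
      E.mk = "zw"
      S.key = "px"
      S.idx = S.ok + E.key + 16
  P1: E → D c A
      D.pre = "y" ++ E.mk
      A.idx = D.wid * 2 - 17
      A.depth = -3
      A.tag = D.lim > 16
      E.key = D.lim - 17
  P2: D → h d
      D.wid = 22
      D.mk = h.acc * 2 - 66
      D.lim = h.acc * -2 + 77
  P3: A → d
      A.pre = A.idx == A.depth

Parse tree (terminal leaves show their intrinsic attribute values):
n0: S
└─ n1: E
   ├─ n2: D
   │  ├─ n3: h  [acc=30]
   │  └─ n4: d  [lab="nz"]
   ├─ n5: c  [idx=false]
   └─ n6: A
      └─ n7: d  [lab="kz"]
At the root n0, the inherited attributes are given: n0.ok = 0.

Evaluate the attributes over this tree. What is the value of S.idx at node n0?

16

1. n0.ok = 0  [given at root]
2. n1.mk = "zw"  ["zw"]
3. n2.pre = "yzw"  ["y" ++ E.mk]
4. n3.acc = 30  [terminal]
5. n4.lab = "nz"  [terminal]
6. n2.wid = 22  [22]
7. n2.mk = -6  [h.acc * 2 - 66]
8. n2.lim = 17  [h.acc * -2 + 77]
9. n5.idx = false  [terminal]
10. n6.idx = 27  [D.wid * 2 - 17]
11. n6.depth = -3  [-3]
12. n6.tag = true  [D.lim > 16]
13. n7.lab = "kz"  [terminal]
14. n6.pre = false  [A.idx == A.depth]
15. n1.key = 0  [D.lim - 17]
16. n0.key = "px"  ["px"]
17. n0.idx = 16  [S.ok + E.key + 16]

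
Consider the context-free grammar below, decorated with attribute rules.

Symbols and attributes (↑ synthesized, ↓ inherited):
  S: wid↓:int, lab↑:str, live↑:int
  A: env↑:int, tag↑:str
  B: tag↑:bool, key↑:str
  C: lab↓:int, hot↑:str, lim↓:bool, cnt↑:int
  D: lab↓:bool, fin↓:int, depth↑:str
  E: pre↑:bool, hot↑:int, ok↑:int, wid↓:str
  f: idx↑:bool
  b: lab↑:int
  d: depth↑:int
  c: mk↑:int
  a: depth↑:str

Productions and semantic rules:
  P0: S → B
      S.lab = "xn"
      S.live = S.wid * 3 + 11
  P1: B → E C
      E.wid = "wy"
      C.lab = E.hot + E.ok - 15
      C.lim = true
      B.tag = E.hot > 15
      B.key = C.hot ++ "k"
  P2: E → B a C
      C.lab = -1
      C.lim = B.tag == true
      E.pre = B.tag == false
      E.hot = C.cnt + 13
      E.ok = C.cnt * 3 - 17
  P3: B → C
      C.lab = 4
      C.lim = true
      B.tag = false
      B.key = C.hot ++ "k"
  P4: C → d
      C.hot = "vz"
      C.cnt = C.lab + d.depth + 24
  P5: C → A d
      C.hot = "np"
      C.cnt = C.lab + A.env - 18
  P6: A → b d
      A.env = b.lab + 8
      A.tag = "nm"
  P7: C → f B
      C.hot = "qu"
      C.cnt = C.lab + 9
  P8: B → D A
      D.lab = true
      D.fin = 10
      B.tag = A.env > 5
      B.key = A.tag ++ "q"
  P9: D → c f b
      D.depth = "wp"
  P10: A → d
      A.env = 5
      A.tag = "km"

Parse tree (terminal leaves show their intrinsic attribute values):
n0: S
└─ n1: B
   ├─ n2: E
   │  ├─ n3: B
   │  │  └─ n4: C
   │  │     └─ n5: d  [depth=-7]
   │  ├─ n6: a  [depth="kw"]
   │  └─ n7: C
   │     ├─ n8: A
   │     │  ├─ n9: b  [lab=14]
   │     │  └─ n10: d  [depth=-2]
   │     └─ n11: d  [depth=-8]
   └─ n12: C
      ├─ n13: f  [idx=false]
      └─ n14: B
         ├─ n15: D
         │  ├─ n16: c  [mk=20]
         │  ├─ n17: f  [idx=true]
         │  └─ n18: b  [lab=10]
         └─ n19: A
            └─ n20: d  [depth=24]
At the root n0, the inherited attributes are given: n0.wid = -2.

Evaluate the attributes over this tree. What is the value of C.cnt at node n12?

1. n0.wid = -2  [given at root]
2. n2.wid = "wy"  ["wy"]
3. n4.lab = 4  [4]
4. n4.lim = true  [true]
5. n5.depth = -7  [terminal]
6. n4.hot = "vz"  ["vz"]
7. n4.cnt = 21  [C.lab + d.depth + 24]
8. n3.tag = false  [false]
9. n3.key = "vzk"  [C.hot ++ "k"]
10. n6.depth = "kw"  [terminal]
11. n7.lab = -1  [-1]
12. n7.lim = false  [B.tag == true]
13. n9.lab = 14  [terminal]
14. n10.depth = -2  [terminal]
15. n8.env = 22  [b.lab + 8]
16. n8.tag = "nm"  ["nm"]
17. n11.depth = -8  [terminal]
18. n7.hot = "np"  ["np"]
19. n7.cnt = 3  [C.lab + A.env - 18]
20. n2.pre = true  [B.tag == false]
21. n2.hot = 16  [C.cnt + 13]
22. n2.ok = -8  [C.cnt * 3 - 17]
23. n12.lab = -7  [E.hot + E.ok - 15]
24. n12.lim = true  [true]
25. n13.idx = false  [terminal]
26. n15.lab = true  [true]
27. n15.fin = 10  [10]
28. n16.mk = 20  [terminal]
29. n17.idx = true  [terminal]
30. n18.lab = 10  [terminal]
31. n15.depth = "wp"  ["wp"]
32. n20.depth = 24  [terminal]
33. n19.env = 5  [5]
34. n19.tag = "km"  ["km"]
35. n14.tag = false  [A.env > 5]
36. n14.key = "kmq"  [A.tag ++ "q"]
37. n12.hot = "qu"  ["qu"]
38. n12.cnt = 2  [C.lab + 9]
39. n1.tag = true  [E.hot > 15]
40. n1.key = "quk"  [C.hot ++ "k"]
41. n0.lab = "xn"  ["xn"]
42. n0.live = 5  [S.wid * 3 + 11]

2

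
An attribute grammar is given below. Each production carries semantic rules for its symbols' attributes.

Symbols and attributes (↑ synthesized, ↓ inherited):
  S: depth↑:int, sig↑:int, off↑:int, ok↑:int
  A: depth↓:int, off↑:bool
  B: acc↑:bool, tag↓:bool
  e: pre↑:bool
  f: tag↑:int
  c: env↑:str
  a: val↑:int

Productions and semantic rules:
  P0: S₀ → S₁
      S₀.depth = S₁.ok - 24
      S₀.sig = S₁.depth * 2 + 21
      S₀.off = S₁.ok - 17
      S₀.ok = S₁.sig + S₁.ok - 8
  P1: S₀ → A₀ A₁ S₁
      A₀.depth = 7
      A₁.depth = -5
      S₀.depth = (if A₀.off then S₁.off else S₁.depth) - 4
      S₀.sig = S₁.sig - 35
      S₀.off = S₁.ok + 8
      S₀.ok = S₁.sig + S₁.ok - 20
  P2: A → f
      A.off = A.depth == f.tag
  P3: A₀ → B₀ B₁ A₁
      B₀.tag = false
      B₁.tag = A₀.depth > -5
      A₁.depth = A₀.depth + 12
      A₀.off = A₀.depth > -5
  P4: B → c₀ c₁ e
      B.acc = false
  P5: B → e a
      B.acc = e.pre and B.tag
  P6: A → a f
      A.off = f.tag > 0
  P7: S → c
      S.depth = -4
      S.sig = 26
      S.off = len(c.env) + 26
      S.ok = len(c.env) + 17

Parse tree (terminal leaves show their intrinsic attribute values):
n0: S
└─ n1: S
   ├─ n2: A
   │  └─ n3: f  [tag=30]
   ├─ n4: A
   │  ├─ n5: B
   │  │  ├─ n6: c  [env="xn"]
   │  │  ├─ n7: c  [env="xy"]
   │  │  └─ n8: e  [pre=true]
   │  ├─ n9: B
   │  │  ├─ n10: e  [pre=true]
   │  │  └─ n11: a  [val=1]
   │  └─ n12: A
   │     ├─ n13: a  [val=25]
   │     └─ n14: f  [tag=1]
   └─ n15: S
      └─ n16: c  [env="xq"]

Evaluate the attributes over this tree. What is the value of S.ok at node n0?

8

1. n2.depth = 7  [7]
2. n3.tag = 30  [terminal]
3. n2.off = false  [A.depth == f.tag]
4. n4.depth = -5  [-5]
5. n5.tag = false  [false]
6. n6.env = "xn"  [terminal]
7. n7.env = "xy"  [terminal]
8. n8.pre = true  [terminal]
9. n5.acc = false  [false]
10. n9.tag = false  [A₀.depth > -5]
11. n10.pre = true  [terminal]
12. n11.val = 1  [terminal]
13. n9.acc = false  [e.pre and B.tag]
14. n12.depth = 7  [A₀.depth + 12]
15. n13.val = 25  [terminal]
16. n14.tag = 1  [terminal]
17. n12.off = true  [f.tag > 0]
18. n4.off = false  [A₀.depth > -5]
19. n16.env = "xq"  [terminal]
20. n15.depth = -4  [-4]
21. n15.sig = 26  [26]
22. n15.off = 28  [len(c.env) + 26]
23. n15.ok = 19  [len(c.env) + 17]
24. n1.depth = -8  [(if A₀.off then S₁.off else S₁.depth) - 4]
25. n1.sig = -9  [S₁.sig - 35]
26. n1.off = 27  [S₁.ok + 8]
27. n1.ok = 25  [S₁.sig + S₁.ok - 20]
28. n0.depth = 1  [S₁.ok - 24]
29. n0.sig = 5  [S₁.depth * 2 + 21]
30. n0.off = 8  [S₁.ok - 17]
31. n0.ok = 8  [S₁.sig + S₁.ok - 8]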